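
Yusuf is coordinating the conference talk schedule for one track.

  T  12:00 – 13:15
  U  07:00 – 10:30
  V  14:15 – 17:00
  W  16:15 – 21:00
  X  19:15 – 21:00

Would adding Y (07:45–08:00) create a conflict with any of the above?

U: starts 07:00 before Y ends 08:00, and ends 10:30 after Y starts 07:45 → overlap.
T: starts 12:00 at or after Y ends 08:00 → clear.
V: starts 14:15 at or after Y ends 08:00 → clear.
W: starts 16:15 at or after Y ends 08:00 → clear.
X: starts 19:15 at or after Y ends 08:00 → clear.
Y overlaps U.

Yes — it overlaps U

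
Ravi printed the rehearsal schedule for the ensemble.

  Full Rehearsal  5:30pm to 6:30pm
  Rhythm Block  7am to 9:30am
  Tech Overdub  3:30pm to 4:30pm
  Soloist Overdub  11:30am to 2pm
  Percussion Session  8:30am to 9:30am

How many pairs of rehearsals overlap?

1

Sorted by start: Rhythm Block, Percussion Session, Soloist Overdub, Tech Overdub, Full Rehearsal.
Percussion Session starts before Rhythm Block ends → Rhythm Block and Percussion Session overlap.
Soloist Overdub starts after Rhythm Block ends, so nothing later overlaps Rhythm Block either.
Soloist Overdub starts after Percussion Session ends, so nothing later overlaps Percussion Session either.
Tech Overdub starts after Soloist Overdub ends, so nothing later overlaps Soloist Overdub either.
Full Rehearsal starts after Tech Overdub ends.
Overlapping pairs: Percussion Session & Rhythm Block — 1 in total.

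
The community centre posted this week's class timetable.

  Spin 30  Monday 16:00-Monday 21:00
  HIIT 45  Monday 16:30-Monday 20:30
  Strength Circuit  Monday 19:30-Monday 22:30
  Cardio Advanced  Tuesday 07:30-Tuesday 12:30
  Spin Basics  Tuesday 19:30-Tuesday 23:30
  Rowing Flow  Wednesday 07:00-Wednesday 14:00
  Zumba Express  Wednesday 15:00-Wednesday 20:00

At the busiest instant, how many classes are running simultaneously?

3

Sort all start/end points and keep a running count:
Monday 16:00 start Spin 30 → 1
Monday 16:30 start HIIT 45 → 2
Monday 19:30 start Strength Circuit → 3
Monday 20:30 end HIIT 45 → 2
Monday 21:00 end Spin 30 → 1
Monday 22:30 end Strength Circuit → 0
Tuesday 07:30 start Cardio Advanced → 1
Tuesday 12:30 end Cardio Advanced → 0
Tuesday 19:30 start Spin Basics → 1
Tuesday 23:30 end Spin Basics → 0
Wednesday 07:00 start Rowing Flow → 1
Wednesday 14:00 end Rowing Flow → 0
Wednesday 15:00 start Zumba Express → 1
Wednesday 20:00 end Zumba Express → 0
Peak is 3, at Monday 19:30 (HIIT 45, Spin 30, Strength Circuit).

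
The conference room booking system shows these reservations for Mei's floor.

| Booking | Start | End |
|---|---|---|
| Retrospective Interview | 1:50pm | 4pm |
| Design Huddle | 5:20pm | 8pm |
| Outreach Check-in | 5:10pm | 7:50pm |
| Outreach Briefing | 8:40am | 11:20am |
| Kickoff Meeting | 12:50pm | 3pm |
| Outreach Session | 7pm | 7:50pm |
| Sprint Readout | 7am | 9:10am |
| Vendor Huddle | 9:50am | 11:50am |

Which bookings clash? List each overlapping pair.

Sorted by start: Sprint Readout, Outreach Briefing, Vendor Huddle, Kickoff Meeting, Retrospective Interview, Outreach Check-in, Design Huddle, Outreach Session.
Outreach Briefing starts before Sprint Readout ends → Sprint Readout and Outreach Briefing overlap.
Vendor Huddle starts after Sprint Readout ends; Sprint Readout is clear from here.
Vendor Huddle starts before Outreach Briefing ends → Outreach Briefing and Vendor Huddle overlap.
Kickoff Meeting starts after Outreach Briefing ends; Outreach Briefing is clear from here.
Kickoff Meeting starts after Vendor Huddle ends; Vendor Huddle is clear from here.
Retrospective Interview starts before Kickoff Meeting ends → Kickoff Meeting and Retrospective Interview overlap.
Outreach Check-in starts after Kickoff Meeting ends; Kickoff Meeting is clear from here.
Outreach Check-in starts after Retrospective Interview ends; Retrospective Interview is clear from here.
Design Huddle starts before Outreach Check-in ends → Outreach Check-in and Design Huddle overlap.
Outreach Session starts before Outreach Check-in ends → Outreach Check-in and Outreach Session overlap.
Outreach Session starts before Design Huddle ends → Design Huddle and Outreach Session overlap.

Design Huddle & Outreach Check-in, Design Huddle & Outreach Session, Kickoff Meeting & Retrospective Interview, Outreach Briefing & Sprint Readout, Outreach Briefing & Vendor Huddle, Outreach Check-in & Outreach Session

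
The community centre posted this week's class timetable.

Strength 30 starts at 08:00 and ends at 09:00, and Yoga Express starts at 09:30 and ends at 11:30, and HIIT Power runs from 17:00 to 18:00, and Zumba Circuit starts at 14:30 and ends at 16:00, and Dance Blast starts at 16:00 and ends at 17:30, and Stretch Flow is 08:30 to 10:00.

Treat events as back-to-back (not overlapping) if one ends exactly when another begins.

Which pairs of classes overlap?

Sorted by start: Strength 30, Stretch Flow, Yoga Express, Zumba Circuit, Dance Blast, HIIT Power.
Stretch Flow starts before Strength 30 ends → Strength 30 and Stretch Flow overlap.
Yoga Express starts after Strength 30 ends — done with Strength 30.
Yoga Express starts before Stretch Flow ends → Stretch Flow and Yoga Express overlap.
Zumba Circuit starts after Stretch Flow ends — done with Stretch Flow.
Zumba Circuit starts after Yoga Express ends — done with Yoga Express.
Dance Blast starts exactly when Zumba Circuit ends (back-to-back, no overlap) — done with Zumba Circuit.
HIIT Power starts before Dance Blast ends → Dance Blast and HIIT Power overlap.

Dance Blast & HIIT Power, Strength 30 & Stretch Flow, Stretch Flow & Yoga Express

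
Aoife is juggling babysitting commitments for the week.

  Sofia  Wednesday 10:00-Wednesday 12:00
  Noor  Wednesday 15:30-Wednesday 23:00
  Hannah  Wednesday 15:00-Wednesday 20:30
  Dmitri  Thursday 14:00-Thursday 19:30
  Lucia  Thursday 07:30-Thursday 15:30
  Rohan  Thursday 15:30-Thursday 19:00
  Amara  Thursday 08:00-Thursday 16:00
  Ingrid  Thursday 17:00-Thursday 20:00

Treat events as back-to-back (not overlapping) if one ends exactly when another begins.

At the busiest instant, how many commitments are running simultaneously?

3

Sort all start/end points and keep a running count:
Wednesday 10:00 start Sofia → 1
Wednesday 12:00 end Sofia → 0
Wednesday 15:00 start Hannah → 1
Wednesday 15:30 start Noor → 2
Wednesday 20:30 end Hannah → 1
Wednesday 23:00 end Noor → 0
Thursday 07:30 start Lucia → 1
Thursday 08:00 start Amara → 2
Thursday 14:00 start Dmitri → 3
Thursday 15:30 end Lucia → 2
Thursday 15:30 start Rohan → 3
Thursday 16:00 end Amara → 2
Thursday 17:00 start Ingrid → 3
Thursday 19:00 end Rohan → 2
Thursday 19:30 end Dmitri → 1
Thursday 20:00 end Ingrid → 0
Peak is 3, at Thursday 14:00 (Amara, Dmitri, Lucia).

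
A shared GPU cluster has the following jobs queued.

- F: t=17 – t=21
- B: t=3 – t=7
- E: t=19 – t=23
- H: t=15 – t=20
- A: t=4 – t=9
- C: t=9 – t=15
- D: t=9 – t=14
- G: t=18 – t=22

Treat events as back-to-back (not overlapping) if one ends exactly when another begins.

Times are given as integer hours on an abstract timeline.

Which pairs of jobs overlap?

A & B, C & D, E & F, E & G, E & H, F & G, F & H, G & H

Sorted by start: B, A, C, D, H, F, G, E.
A starts before B ends → B and A overlap.
C starts after B ends, so B has no further overlaps.
C starts exactly when A ends (back-to-back, no overlap), so A has no further overlaps.
D starts before C ends → C and D overlap.
H starts exactly when C ends (back-to-back, no overlap), so C has no further overlaps.
H starts after D ends, so D has no further overlaps.
F starts before H ends → H and F overlap.
G starts before H ends → H and G overlap.
E starts before H ends → H and E overlap.
G starts before F ends → F and G overlap.
E starts before F ends → F and E overlap.
E starts before G ends → G and E overlap.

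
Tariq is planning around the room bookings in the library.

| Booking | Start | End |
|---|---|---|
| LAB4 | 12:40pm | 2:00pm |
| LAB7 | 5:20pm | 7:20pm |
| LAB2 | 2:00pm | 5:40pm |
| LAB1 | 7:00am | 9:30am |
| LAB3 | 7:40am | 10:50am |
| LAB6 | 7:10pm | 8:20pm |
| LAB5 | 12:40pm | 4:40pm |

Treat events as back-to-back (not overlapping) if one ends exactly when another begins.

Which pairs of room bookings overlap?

Check each pair: they overlap iff neither finishes before the other starts.
Sorted by start: LAB1, LAB3, LAB4, LAB5, LAB2, LAB7, LAB6.
LAB3 starts before LAB1 ends → LAB1 and LAB3 overlap.
LAB4 starts after LAB1 ends, so LAB1 has no further overlaps.
LAB4 starts after LAB3 ends, so LAB3 has no further overlaps.
LAB5 starts before LAB4 ends → LAB4 and LAB5 overlap.
LAB2 starts exactly when LAB4 ends (back-to-back, no overlap), so LAB4 has no further overlaps.
LAB2 starts before LAB5 ends → LAB5 and LAB2 overlap.
LAB7 starts after LAB5 ends, so LAB5 has no further overlaps.
LAB7 starts before LAB2 ends → LAB2 and LAB7 overlap.
LAB6 starts after LAB2 ends.
LAB6 starts before LAB7 ends → LAB7 and LAB6 overlap.

LAB1 & LAB3, LAB2 & LAB5, LAB2 & LAB7, LAB4 & LAB5, LAB6 & LAB7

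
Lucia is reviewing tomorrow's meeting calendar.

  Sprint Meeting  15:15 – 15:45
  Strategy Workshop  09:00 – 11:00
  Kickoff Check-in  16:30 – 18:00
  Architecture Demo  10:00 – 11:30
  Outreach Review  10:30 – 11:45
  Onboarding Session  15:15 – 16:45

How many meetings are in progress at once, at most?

3

Sweep the timeline, counting +1 at each start and −1 at each end (ends before starts at a tie):
09:00 start Strategy Workshop → 1
10:00 start Architecture Demo → 2
10:30 start Outreach Review → 3
11:00 end Strategy Workshop → 2
11:30 end Architecture Demo → 1
11:45 end Outreach Review → 0
15:15 start Onboarding Session → 1
15:15 start Sprint Meeting → 2
15:45 end Sprint Meeting → 1
16:30 start Kickoff Check-in → 2
16:45 end Onboarding Session → 1
18:00 end Kickoff Check-in → 0
Peak is 3, at 10:30 (Architecture Demo, Outreach Review, Strategy Workshop).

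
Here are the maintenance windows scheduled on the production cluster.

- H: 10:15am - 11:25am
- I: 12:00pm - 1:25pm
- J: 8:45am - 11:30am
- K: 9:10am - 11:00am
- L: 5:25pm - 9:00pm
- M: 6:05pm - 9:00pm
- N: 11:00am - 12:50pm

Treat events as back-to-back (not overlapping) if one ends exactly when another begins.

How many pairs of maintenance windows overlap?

7

Check each pair: they overlap iff neither finishes before the other starts.
Sorted by start: J, K, H, N, I, L, M.
K starts before J ends → J and K overlap.
H starts before J ends → J and H overlap.
N starts before J ends → J and N overlap.
I starts after J ends; J is clear from here.
H starts before K ends → K and H overlap.
N starts exactly when K ends (back-to-back, no overlap); K is clear from here.
N starts before H ends → H and N overlap.
I starts after H ends; H is clear from here.
I starts before N ends → N and I overlap.
L starts after N ends; N is clear from here.
L starts after I ends; I is clear from here.
M starts before L ends → L and M overlap.
Overlapping pairs: H & J, H & K, H & N, I & N, J & K, J & N, L & M — 7 in total.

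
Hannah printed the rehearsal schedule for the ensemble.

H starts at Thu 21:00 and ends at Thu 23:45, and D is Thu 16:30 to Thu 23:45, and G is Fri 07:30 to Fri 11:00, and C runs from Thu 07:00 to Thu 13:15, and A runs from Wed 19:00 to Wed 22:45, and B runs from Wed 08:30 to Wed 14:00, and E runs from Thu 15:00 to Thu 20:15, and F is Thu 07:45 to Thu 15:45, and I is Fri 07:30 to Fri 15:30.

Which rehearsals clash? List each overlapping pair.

Sorted by start: B, A, C, F, E, D, H, G, I.
A starts after B ends, so nothing later overlaps B either.
C starts after A ends, so nothing later overlaps A either.
F starts before C ends → C and F overlap.
E starts after C ends, so nothing later overlaps C either.
E starts before F ends → F and E overlap.
D starts after F ends, so nothing later overlaps F either.
D starts before E ends → E and D overlap.
H starts after E ends, so nothing later overlaps E either.
H starts before D ends → D and H overlap.
G starts after D ends, so nothing later overlaps D either.
G starts after H ends, so nothing later overlaps H either.
I starts before G ends → G and I overlap.

C & F, D & E, D & H, E & F, G & I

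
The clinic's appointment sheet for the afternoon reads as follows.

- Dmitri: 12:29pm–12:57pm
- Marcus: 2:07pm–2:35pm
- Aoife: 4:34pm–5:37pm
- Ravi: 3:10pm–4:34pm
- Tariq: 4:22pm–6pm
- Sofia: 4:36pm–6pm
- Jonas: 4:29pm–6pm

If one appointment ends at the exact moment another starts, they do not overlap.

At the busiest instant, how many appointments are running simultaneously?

Sort all start/end points and keep a running count:
12:29pm start Dmitri → 1
12:57pm end Dmitri → 0
2:07pm start Marcus → 1
2:35pm end Marcus → 0
3:10pm start Ravi → 1
4:22pm start Tariq → 2
4:29pm start Jonas → 3
4:34pm end Ravi → 2
4:34pm start Aoife → 3
4:36pm start Sofia → 4
5:37pm end Aoife → 3
6pm end Jonas → 2
6pm end Sofia → 1
6pm end Tariq → 0
Peak is 4, at 4:36pm (Aoife, Jonas, Sofia, Tariq).

4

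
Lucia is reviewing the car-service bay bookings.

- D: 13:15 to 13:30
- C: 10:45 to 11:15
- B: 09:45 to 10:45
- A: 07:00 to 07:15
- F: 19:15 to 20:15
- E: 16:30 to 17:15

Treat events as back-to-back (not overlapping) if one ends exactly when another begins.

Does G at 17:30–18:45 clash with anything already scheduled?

No — it doesn't clash with anything

A: ends 07:15 at or before G starts 17:30 → clear.
B: ends 10:45 at or before G starts 17:30 → clear.
C: ends 11:15 at or before G starts 17:30 → clear.
D: ends 13:30 at or before G starts 17:30 → clear.
E: ends 17:15 at or before G starts 17:30 → clear.
F: starts 19:15 at or after G ends 18:45 → clear.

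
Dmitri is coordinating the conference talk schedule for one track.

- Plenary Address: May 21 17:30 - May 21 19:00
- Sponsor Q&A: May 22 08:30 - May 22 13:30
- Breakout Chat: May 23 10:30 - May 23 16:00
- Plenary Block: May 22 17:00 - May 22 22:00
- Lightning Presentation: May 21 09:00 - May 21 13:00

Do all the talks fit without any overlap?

Yes

Check each pair: they overlap iff neither finishes before the other starts.
Sorted by start: Lightning Presentation, Plenary Address, Sponsor Q&A, Plenary Block, Breakout Chat.
Plenary Address starts after Lightning Presentation ends, so nothing later overlaps Lightning Presentation either.
Sponsor Q&A starts after Plenary Address ends, so nothing later overlaps Plenary Address either.
Plenary Block starts after Sponsor Q&A ends, so nothing later overlaps Sponsor Q&A either.
Breakout Chat starts after Plenary Block ends.
Every pair is clear; the schedule has no overlaps.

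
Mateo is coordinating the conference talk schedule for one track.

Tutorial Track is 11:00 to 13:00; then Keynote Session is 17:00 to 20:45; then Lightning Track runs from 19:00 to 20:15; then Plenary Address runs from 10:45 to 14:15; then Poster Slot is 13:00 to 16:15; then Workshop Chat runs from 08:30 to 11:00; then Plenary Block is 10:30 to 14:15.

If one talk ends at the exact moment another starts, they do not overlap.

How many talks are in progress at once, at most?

3

Sweep the timeline, counting +1 at each start and −1 at each end (ends before starts at a tie):
08:30 start Workshop Chat → 1
10:30 start Plenary Block → 2
10:45 start Plenary Address → 3
11:00 end Workshop Chat → 2
11:00 start Tutorial Track → 3
13:00 end Tutorial Track → 2
13:00 start Poster Slot → 3
14:15 end Plenary Address → 2
14:15 end Plenary Block → 1
16:15 end Poster Slot → 0
17:00 start Keynote Session → 1
19:00 start Lightning Track → 2
20:15 end Lightning Track → 1
20:45 end Keynote Session → 0
Peak is 3, at 10:45 (Plenary Address, Plenary Block, Workshop Chat).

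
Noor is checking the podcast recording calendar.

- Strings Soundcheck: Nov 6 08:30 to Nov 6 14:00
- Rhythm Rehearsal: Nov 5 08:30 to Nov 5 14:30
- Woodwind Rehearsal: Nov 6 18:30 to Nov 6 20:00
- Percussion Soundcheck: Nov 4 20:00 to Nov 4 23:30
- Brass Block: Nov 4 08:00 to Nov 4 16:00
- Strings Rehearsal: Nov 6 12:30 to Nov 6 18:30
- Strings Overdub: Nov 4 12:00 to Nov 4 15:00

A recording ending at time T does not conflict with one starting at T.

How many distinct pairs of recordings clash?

2

Sorted by start: Brass Block, Strings Overdub, Percussion Soundcheck, Rhythm Rehearsal, Strings Soundcheck, Strings Rehearsal, Woodwind Rehearsal.
Strings Overdub starts before Brass Block ends → Brass Block and Strings Overdub overlap.
Percussion Soundcheck starts after Brass Block ends — done with Brass Block.
Percussion Soundcheck starts after Strings Overdub ends — done with Strings Overdub.
Rhythm Rehearsal starts after Percussion Soundcheck ends — done with Percussion Soundcheck.
Strings Soundcheck starts after Rhythm Rehearsal ends — done with Rhythm Rehearsal.
Strings Rehearsal starts before Strings Soundcheck ends → Strings Soundcheck and Strings Rehearsal overlap.
Woodwind Rehearsal starts after Strings Soundcheck ends.
Woodwind Rehearsal starts exactly when Strings Rehearsal ends (back-to-back, no overlap).
Overlapping pairs: Brass Block & Strings Overdub, Strings Rehearsal & Strings Soundcheck — 2 in total.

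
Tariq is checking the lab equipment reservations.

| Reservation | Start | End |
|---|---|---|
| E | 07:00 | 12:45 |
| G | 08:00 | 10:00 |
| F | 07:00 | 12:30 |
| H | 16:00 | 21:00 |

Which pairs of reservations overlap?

E & F, E & G, F & G

Sorted by start: E, F, G, H.
F starts before E ends → E and F overlap.
G starts before E ends → E and G overlap.
H starts after E ends.
G starts before F ends → F and G overlap.
H starts after F ends.
H starts after G ends.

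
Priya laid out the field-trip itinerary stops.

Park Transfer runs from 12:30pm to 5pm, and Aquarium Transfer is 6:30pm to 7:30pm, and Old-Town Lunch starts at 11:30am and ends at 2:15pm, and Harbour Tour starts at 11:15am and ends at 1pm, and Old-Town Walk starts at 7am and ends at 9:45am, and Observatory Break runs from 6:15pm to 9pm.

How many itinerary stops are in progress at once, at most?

3

Sort all start/end points and keep a running count:
7am start Old-Town Walk → 1
9:45am end Old-Town Walk → 0
11:15am start Harbour Tour → 1
11:30am start Old-Town Lunch → 2
12:30pm start Park Transfer → 3
1pm end Harbour Tour → 2
2:15pm end Old-Town Lunch → 1
5pm end Park Transfer → 0
6:15pm start Observatory Break → 1
6:30pm start Aquarium Transfer → 2
7:30pm end Aquarium Transfer → 1
9pm end Observatory Break → 0
Peak is 3, at 12:30pm (Harbour Tour, Old-Town Lunch, Park Transfer).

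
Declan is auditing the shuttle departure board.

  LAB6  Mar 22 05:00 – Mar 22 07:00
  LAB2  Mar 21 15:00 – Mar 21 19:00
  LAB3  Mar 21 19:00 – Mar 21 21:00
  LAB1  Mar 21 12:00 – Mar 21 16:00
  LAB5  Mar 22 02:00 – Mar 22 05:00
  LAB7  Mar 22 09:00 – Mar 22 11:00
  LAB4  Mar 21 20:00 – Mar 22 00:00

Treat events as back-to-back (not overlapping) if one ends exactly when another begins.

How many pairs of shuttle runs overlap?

2

Two intervals overlap when each starts before the other ends.
Sorted by start: LAB1, LAB2, LAB3, LAB4, LAB5, LAB6, LAB7.
LAB2 starts before LAB1 ends → LAB1 and LAB2 overlap.
LAB3 starts after LAB1 ends, so LAB1 has no further overlaps.
LAB3 starts exactly when LAB2 ends (back-to-back, no overlap), so LAB2 has no further overlaps.
LAB4 starts before LAB3 ends → LAB3 and LAB4 overlap.
LAB5 starts after LAB3 ends, so LAB3 has no further overlaps.
LAB5 starts after LAB4 ends, so LAB4 has no further overlaps.
LAB6 starts exactly when LAB5 ends (back-to-back, no overlap), so LAB5 has no further overlaps.
LAB7 starts after LAB6 ends.
Overlapping pairs: LAB1 & LAB2, LAB3 & LAB4 — 2 in total.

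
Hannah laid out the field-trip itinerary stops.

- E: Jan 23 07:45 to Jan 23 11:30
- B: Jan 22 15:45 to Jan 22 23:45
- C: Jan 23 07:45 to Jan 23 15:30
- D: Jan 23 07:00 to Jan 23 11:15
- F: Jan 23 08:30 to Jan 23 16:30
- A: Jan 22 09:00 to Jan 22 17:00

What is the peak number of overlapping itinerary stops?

Walk through starts and ends in time order (an end at T is processed before a start at T):
Jan 22 09:00 start A → 1
Jan 22 15:45 start B → 2
Jan 22 17:00 end A → 1
Jan 22 23:45 end B → 0
Jan 23 07:00 start D → 1
Jan 23 07:45 start C → 2
Jan 23 07:45 start E → 3
Jan 23 08:30 start F → 4
Jan 23 11:15 end D → 3
Jan 23 11:30 end E → 2
Jan 23 15:30 end C → 1
Jan 23 16:30 end F → 0
Peak is 4, at Jan 23 08:30 (C, D, E, F).

4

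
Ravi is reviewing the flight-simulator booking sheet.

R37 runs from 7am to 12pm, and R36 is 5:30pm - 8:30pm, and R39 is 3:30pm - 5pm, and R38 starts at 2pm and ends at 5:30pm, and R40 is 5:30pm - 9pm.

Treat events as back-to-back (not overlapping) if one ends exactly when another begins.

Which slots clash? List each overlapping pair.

R36 & R40, R38 & R39

Check each pair: they overlap iff neither finishes before the other starts.
Sorted by start: R37, R38, R39, R36, R40.
R38 starts after R37 ends, so R37 has no further overlaps.
R39 starts before R38 ends → R38 and R39 overlap.
R36 starts exactly when R38 ends (back-to-back, no overlap), so R38 has no further overlaps.
R36 starts after R39 ends, so R39 has no further overlaps.
R40 starts before R36 ends → R36 and R40 overlap.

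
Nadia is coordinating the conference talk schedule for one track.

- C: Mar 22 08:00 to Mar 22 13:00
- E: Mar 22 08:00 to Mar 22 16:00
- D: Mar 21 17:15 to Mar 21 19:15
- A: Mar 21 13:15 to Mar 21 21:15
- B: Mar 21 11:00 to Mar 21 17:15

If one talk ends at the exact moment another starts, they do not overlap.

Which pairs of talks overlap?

Check each pair: they overlap iff neither finishes before the other starts.
Sorted by start: B, A, D, C, E.
A starts before B ends → B and A overlap.
D starts exactly when B ends (back-to-back, no overlap) — done with B.
D starts before A ends → A and D overlap.
C starts after A ends — done with A.
C starts after D ends — done with D.
E starts before C ends → C and E overlap.

A & B, A & D, C & E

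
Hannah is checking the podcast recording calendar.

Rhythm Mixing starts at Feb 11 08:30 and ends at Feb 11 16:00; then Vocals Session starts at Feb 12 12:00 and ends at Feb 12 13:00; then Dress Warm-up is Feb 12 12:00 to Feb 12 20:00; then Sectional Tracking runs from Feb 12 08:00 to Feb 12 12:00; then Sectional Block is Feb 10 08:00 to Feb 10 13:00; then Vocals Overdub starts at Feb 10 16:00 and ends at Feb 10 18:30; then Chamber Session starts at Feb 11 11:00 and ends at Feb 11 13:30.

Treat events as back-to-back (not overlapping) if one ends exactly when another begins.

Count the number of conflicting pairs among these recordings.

Two intervals overlap when each starts before the other ends.
Sorted by start: Sectional Block, Vocals Overdub, Rhythm Mixing, Chamber Session, Sectional Tracking, Vocals Session, Dress Warm-up.
Vocals Overdub starts after Sectional Block ends; Sectional Block is clear from here.
Rhythm Mixing starts after Vocals Overdub ends; Vocals Overdub is clear from here.
Chamber Session starts before Rhythm Mixing ends → Rhythm Mixing and Chamber Session overlap.
Sectional Tracking starts after Rhythm Mixing ends; Rhythm Mixing is clear from here.
Sectional Tracking starts after Chamber Session ends; Chamber Session is clear from here.
Vocals Session starts exactly when Sectional Tracking ends (back-to-back, no overlap); Sectional Tracking is clear from here.
Dress Warm-up starts before Vocals Session ends → Vocals Session and Dress Warm-up overlap.
Overlapping pairs: Chamber Session & Rhythm Mixing, Dress Warm-up & Vocals Session — 2 in total.

2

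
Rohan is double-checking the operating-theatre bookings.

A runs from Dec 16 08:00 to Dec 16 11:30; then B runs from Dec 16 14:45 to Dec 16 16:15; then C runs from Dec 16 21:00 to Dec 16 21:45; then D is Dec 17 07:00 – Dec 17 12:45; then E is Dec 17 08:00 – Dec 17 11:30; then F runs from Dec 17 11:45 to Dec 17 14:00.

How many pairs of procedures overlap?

2

Sorted by start: A, B, C, D, E, F.
B starts after A ends, so A has no further overlaps.
C starts after B ends, so B has no further overlaps.
D starts after C ends, so C has no further overlaps.
E starts before D ends → D and E overlap.
F starts before D ends → D and F overlap.
F starts after E ends.
Overlapping pairs: D & E, D & F — 2 in total.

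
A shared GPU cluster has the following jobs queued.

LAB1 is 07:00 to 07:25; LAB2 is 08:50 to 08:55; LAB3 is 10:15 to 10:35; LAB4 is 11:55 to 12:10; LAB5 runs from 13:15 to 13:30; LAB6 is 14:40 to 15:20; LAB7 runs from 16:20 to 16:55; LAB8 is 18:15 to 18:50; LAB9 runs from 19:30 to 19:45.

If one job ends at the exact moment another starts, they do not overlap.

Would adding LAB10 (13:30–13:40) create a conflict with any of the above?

LAB1: ends 07:25 at or before LAB10 starts 13:30 → clear.
LAB2: ends 08:55 at or before LAB10 starts 13:30 → clear.
LAB3: ends 10:35 at or before LAB10 starts 13:30 → clear.
LAB4: ends 12:10 at or before LAB10 starts 13:30 → clear.
LAB5: ends 13:30 at or before LAB10 starts 13:30 → clear.
LAB6: starts 14:40 at or after LAB10 ends 13:40 → clear.
LAB7: starts 16:20 at or after LAB10 ends 13:40 → clear.
LAB8: starts 18:15 at or after LAB10 ends 13:40 → clear.
LAB9: starts 19:30 at or after LAB10 ends 13:40 → clear.

No — it doesn't clash with anything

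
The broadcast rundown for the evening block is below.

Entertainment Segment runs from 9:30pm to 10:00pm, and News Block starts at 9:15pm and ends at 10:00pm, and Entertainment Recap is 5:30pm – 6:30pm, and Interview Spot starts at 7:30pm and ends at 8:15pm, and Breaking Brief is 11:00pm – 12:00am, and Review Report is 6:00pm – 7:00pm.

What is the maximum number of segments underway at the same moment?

Sort all start/end points and keep a running count:
5:30pm start Entertainment Recap → 1
6:00pm start Review Report → 2
6:30pm end Entertainment Recap → 1
7:00pm end Review Report → 0
7:30pm start Interview Spot → 1
8:15pm end Interview Spot → 0
9:15pm start News Block → 1
9:30pm start Entertainment Segment → 2
10:00pm end Entertainment Segment → 1
10:00pm end News Block → 0
11:00pm start Breaking Brief → 1
12:00am end Breaking Brief → 0
Peak is 2, at 6:00pm (Entertainment Recap, Review Report).

2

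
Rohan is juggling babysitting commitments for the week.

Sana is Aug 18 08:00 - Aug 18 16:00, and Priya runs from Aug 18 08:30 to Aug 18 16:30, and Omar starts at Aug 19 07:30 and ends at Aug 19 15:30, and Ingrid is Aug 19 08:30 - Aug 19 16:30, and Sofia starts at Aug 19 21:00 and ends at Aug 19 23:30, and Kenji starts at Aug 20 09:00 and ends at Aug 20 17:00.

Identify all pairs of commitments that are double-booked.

Ingrid & Omar, Priya & Sana

Sorted by start: Sana, Priya, Omar, Ingrid, Sofia, Kenji.
Priya starts before Sana ends → Sana and Priya overlap.
Omar starts after Sana ends — done with Sana.
Omar starts after Priya ends — done with Priya.
Ingrid starts before Omar ends → Omar and Ingrid overlap.
Sofia starts after Omar ends — done with Omar.
Sofia starts after Ingrid ends — done with Ingrid.
Kenji starts after Sofia ends.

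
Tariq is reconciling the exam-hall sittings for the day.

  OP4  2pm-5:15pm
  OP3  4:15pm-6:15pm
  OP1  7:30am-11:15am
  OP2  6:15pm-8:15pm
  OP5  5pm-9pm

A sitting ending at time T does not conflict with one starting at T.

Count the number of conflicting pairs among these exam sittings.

4

Sorted by start: OP1, OP4, OP3, OP5, OP2.
OP4 starts after OP1 ends — done with OP1.
OP3 starts before OP4 ends → OP4 and OP3 overlap.
OP5 starts before OP4 ends → OP4 and OP5 overlap.
OP2 starts after OP4 ends.
OP5 starts before OP3 ends → OP3 and OP5 overlap.
OP2 starts exactly when OP3 ends (back-to-back, no overlap).
OP2 starts before OP5 ends → OP5 and OP2 overlap.
Overlapping pairs: OP2 & OP5, OP3 & OP4, OP3 & OP5, OP4 & OP5 — 4 in total.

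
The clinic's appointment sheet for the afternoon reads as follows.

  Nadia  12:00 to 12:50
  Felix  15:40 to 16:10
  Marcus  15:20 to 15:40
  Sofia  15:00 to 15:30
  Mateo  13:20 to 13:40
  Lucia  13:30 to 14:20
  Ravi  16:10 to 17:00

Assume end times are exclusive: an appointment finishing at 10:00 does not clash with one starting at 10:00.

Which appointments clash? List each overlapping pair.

Lucia & Mateo, Marcus & Sofia

Sorted by start: Nadia, Mateo, Lucia, Sofia, Marcus, Felix, Ravi.
Mateo starts after Nadia ends, so nothing later overlaps Nadia either.
Lucia starts before Mateo ends → Mateo and Lucia overlap.
Sofia starts after Mateo ends, so nothing later overlaps Mateo either.
Sofia starts after Lucia ends, so nothing later overlaps Lucia either.
Marcus starts before Sofia ends → Sofia and Marcus overlap.
Felix starts after Sofia ends, so nothing later overlaps Sofia either.
Felix starts exactly when Marcus ends (back-to-back, no overlap), so nothing later overlaps Marcus either.
Ravi starts exactly when Felix ends (back-to-back, no overlap).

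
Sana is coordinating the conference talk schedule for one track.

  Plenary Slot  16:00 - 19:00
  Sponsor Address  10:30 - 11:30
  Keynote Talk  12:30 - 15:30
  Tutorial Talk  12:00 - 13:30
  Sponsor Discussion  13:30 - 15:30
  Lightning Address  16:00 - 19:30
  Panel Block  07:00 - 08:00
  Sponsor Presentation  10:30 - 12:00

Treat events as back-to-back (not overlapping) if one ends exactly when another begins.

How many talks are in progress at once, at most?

Sweep the timeline, counting +1 at each start and −1 at each end (ends before starts at a tie):
07:00 start Panel Block → 1
08:00 end Panel Block → 0
10:30 start Sponsor Address → 1
10:30 start Sponsor Presentation → 2
11:30 end Sponsor Address → 1
12:00 end Sponsor Presentation → 0
12:00 start Tutorial Talk → 1
12:30 start Keynote Talk → 2
13:30 end Tutorial Talk → 1
13:30 start Sponsor Discussion → 2
15:30 end Keynote Talk → 1
15:30 end Sponsor Discussion → 0
16:00 start Lightning Address → 1
16:00 start Plenary Slot → 2
19:00 end Plenary Slot → 1
19:30 end Lightning Address → 0
Peak is 2, at 10:30 (Sponsor Address, Sponsor Presentation).

2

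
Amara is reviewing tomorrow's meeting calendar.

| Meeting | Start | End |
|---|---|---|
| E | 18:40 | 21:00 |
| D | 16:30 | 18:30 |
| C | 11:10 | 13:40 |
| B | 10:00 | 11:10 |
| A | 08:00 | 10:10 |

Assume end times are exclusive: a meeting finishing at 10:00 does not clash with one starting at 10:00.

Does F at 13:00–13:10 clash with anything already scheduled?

Yes — it overlaps C

A: ends 10:10 at or before F starts 13:00 → clear.
B: ends 11:10 at or before F starts 13:00 → clear.
C: starts 11:10 before F ends 13:10, and ends 13:40 after F starts 13:00 → overlap.
D: starts 16:30 at or after F ends 13:10 → clear.
E: starts 18:40 at or after F ends 13:10 → clear.
F overlaps C.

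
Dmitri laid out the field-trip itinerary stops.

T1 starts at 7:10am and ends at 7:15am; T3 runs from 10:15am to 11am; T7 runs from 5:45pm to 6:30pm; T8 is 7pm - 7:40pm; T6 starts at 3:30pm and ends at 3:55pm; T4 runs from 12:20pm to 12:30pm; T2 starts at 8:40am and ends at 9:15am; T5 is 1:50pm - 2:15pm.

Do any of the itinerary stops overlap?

Sorted by start: T1, T2, T3, T4, T5, T6, T7, T8.
T2 starts after T1 ends — done with T1.
T3 starts after T2 ends — done with T2.
T4 starts after T3 ends — done with T3.
T5 starts after T4 ends — done with T4.
T6 starts after T5 ends — done with T5.
T7 starts after T6 ends — done with T6.
T8 starts after T7 ends.
Every pair is clear; the schedule has no overlaps.

No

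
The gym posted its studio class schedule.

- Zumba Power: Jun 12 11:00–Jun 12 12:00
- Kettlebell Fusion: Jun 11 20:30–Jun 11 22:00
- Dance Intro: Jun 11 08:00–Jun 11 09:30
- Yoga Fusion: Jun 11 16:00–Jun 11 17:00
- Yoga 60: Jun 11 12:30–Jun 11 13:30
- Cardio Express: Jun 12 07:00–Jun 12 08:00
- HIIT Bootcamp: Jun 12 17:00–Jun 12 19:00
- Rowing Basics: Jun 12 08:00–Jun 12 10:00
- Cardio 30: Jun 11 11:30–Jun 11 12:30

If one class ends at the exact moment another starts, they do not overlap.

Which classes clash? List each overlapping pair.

Two intervals overlap when each starts before the other ends.
Sorted by start: Dance Intro, Cardio 30, Yoga 60, Yoga Fusion, Kettlebell Fusion, Cardio Express, Rowing Basics, Zumba Power, HIIT Bootcamp.
Cardio 30 starts after Dance Intro ends; Dance Intro is clear from here.
Yoga 60 starts exactly when Cardio 30 ends (back-to-back, no overlap); Cardio 30 is clear from here.
Yoga Fusion starts after Yoga 60 ends; Yoga 60 is clear from here.
Kettlebell Fusion starts after Yoga Fusion ends; Yoga Fusion is clear from here.
Cardio Express starts after Kettlebell Fusion ends; Kettlebell Fusion is clear from here.
Rowing Basics starts exactly when Cardio Express ends (back-to-back, no overlap); Cardio Express is clear from here.
Zumba Power starts after Rowing Basics ends; Rowing Basics is clear from here.
HIIT Bootcamp starts after Zumba Power ends.

none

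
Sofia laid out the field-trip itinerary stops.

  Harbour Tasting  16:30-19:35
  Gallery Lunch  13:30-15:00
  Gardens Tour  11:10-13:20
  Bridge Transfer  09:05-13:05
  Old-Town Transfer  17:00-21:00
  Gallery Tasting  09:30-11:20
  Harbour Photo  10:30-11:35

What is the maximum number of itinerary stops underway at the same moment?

4

Sort all start/end points and keep a running count:
09:05 start Bridge Transfer → 1
09:30 start Gallery Tasting → 2
10:30 start Harbour Photo → 3
11:10 start Gardens Tour → 4
11:20 end Gallery Tasting → 3
11:35 end Harbour Photo → 2
13:05 end Bridge Transfer → 1
13:20 end Gardens Tour → 0
13:30 start Gallery Lunch → 1
15:00 end Gallery Lunch → 0
16:30 start Harbour Tasting → 1
17:00 start Old-Town Transfer → 2
19:35 end Harbour Tasting → 1
21:00 end Old-Town Transfer → 0
Peak is 4, at 11:10 (Bridge Transfer, Gallery Tasting, Gardens Tour, Harbour Photo).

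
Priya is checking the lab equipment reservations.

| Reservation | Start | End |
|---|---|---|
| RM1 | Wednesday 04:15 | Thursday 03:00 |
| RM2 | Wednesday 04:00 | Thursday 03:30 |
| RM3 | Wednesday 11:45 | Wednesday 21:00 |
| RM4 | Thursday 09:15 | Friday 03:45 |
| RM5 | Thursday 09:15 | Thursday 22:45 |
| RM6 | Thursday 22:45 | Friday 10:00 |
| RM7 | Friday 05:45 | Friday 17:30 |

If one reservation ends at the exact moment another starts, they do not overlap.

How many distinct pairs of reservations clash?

Sorted by start: RM2, RM1, RM3, RM4, RM5, RM6, RM7.
RM1 starts before RM2 ends → RM2 and RM1 overlap.
RM3 starts before RM2 ends → RM2 and RM3 overlap.
RM4 starts after RM2 ends, so nothing later overlaps RM2 either.
RM3 starts before RM1 ends → RM1 and RM3 overlap.
RM4 starts after RM1 ends, so nothing later overlaps RM1 either.
RM4 starts after RM3 ends, so nothing later overlaps RM3 either.
RM5 starts before RM4 ends → RM4 and RM5 overlap.
RM6 starts before RM4 ends → RM4 and RM6 overlap.
RM7 starts after RM4 ends.
RM6 starts exactly when RM5 ends (back-to-back, no overlap), so nothing later overlaps RM5 either.
RM7 starts before RM6 ends → RM6 and RM7 overlap.
Overlapping pairs: RM1 & RM2, RM1 & RM3, RM2 & RM3, RM4 & RM5, RM4 & RM6, RM6 & RM7 — 6 in total.

6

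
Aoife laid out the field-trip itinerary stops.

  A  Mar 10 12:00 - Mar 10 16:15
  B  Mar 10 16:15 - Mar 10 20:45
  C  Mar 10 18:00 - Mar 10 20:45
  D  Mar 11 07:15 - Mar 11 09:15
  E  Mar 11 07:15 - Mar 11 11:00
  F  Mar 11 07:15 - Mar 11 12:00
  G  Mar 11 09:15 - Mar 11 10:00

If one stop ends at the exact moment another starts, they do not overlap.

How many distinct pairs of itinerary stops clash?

Sorted by start: A, B, C, D, E, F, G.
B starts exactly when A ends (back-to-back, no overlap), so A has no further overlaps.
C starts before B ends → B and C overlap.
D starts after B ends, so B has no further overlaps.
D starts after C ends, so C has no further overlaps.
E starts before D ends → D and E overlap.
F starts before D ends → D and F overlap.
G starts exactly when D ends (back-to-back, no overlap).
F starts before E ends → E and F overlap.
G starts before E ends → E and G overlap.
G starts before F ends → F and G overlap.
Overlapping pairs: B & C, D & E, D & F, E & F, E & G, F & G — 6 in total.

6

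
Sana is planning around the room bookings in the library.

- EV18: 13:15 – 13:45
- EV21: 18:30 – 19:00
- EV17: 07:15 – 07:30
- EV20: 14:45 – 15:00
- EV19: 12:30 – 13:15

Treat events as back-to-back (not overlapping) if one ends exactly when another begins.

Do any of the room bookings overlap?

Check each pair: they overlap iff neither finishes before the other starts.
Sorted by start: EV17, EV19, EV18, EV20, EV21.
EV19 starts after EV17 ends, so nothing later overlaps EV17 either.
EV18 starts exactly when EV19 ends (back-to-back, no overlap), so nothing later overlaps EV19 either.
EV20 starts after EV18 ends, so nothing later overlaps EV18 either.
EV21 starts after EV20 ends.
Every pair is clear; the schedule has no overlaps.

No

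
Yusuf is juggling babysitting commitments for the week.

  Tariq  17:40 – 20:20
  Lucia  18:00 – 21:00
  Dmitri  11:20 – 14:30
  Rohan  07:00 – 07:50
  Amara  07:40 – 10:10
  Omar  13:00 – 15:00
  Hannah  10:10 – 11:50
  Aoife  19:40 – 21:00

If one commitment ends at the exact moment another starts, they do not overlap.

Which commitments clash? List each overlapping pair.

Check each pair: they overlap iff neither finishes before the other starts.
Sorted by start: Rohan, Amara, Hannah, Dmitri, Omar, Tariq, Lucia, Aoife.
Amara starts before Rohan ends → Rohan and Amara overlap.
Hannah starts after Rohan ends; Rohan is clear from here.
Hannah starts exactly when Amara ends (back-to-back, no overlap); Amara is clear from here.
Dmitri starts before Hannah ends → Hannah and Dmitri overlap.
Omar starts after Hannah ends; Hannah is clear from here.
Omar starts before Dmitri ends → Dmitri and Omar overlap.
Tariq starts after Dmitri ends; Dmitri is clear from here.
Tariq starts after Omar ends; Omar is clear from here.
Lucia starts before Tariq ends → Tariq and Lucia overlap.
Aoife starts before Tariq ends → Tariq and Aoife overlap.
Aoife starts before Lucia ends → Lucia and Aoife overlap.

Amara & Rohan, Aoife & Lucia, Aoife & Tariq, Dmitri & Hannah, Dmitri & Omar, Lucia & Tariq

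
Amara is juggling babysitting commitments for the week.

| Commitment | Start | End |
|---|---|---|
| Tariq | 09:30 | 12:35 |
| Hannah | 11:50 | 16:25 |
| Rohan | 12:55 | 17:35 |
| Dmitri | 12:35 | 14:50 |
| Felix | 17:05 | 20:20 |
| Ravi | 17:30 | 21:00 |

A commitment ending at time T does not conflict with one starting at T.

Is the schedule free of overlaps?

Sorted by start: Tariq, Hannah, Dmitri, Rohan, Felix, Ravi.
Hannah starts before Tariq ends → Tariq and Hannah overlap.
That's a conflict, so the schedule is not conflict-free.

No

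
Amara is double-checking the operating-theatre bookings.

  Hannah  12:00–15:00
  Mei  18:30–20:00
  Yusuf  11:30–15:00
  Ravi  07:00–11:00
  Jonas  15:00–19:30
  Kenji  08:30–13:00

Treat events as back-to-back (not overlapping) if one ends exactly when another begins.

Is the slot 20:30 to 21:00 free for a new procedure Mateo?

Yes — the slot is free

Ravi: ends 11:00 at or before Mateo starts 20:30 → clear.
Kenji: ends 13:00 at or before Mateo starts 20:30 → clear.
Yusuf: ends 15:00 at or before Mateo starts 20:30 → clear.
Hannah: ends 15:00 at or before Mateo starts 20:30 → clear.
Jonas: ends 19:30 at or before Mateo starts 20:30 → clear.
Mei: ends 20:00 at or before Mateo starts 20:30 → clear.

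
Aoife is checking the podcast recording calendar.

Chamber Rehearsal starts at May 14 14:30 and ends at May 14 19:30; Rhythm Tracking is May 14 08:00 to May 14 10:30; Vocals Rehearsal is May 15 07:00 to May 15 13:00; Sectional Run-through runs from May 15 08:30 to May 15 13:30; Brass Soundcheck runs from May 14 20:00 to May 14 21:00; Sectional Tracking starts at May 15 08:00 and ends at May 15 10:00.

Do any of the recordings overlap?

Sorted by start: Rhythm Tracking, Chamber Rehearsal, Brass Soundcheck, Vocals Rehearsal, Sectional Tracking, Sectional Run-through.
Chamber Rehearsal starts after Rhythm Tracking ends, so nothing later overlaps Rhythm Tracking either.
Brass Soundcheck starts after Chamber Rehearsal ends, so nothing later overlaps Chamber Rehearsal either.
Vocals Rehearsal starts after Brass Soundcheck ends, so nothing later overlaps Brass Soundcheck either.
Sectional Tracking starts before Vocals Rehearsal ends → Vocals Rehearsal and Sectional Tracking overlap.
That's a conflict, so the schedule is not conflict-free.

Yes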